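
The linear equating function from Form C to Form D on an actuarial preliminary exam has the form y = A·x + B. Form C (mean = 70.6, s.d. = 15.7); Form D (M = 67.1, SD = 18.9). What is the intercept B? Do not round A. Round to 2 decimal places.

A = SD_Y / SD_X = 18.9 / 15.7 = 1.203822
B = M_Y − A·M_X = 67.1 − 1.203822 × 70.6 = -17.89

-17.89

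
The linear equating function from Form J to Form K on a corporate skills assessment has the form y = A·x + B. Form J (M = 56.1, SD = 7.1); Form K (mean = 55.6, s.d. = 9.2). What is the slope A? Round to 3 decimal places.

A = SD_Y / SD_X = 9.2 / 7.1 = 1.296

1.296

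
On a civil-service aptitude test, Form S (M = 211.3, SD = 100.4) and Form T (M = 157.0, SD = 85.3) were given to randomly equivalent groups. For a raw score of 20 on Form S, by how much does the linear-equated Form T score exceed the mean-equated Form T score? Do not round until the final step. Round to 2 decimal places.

Mean-equated: 20 + (157.0 − 211.3) = -34.30
Linear-equated: (85.3/100.4)(20 − 211.3) + 157.0 = -5.529
Difference = -5.529 − -34.30 = 28.77

28.77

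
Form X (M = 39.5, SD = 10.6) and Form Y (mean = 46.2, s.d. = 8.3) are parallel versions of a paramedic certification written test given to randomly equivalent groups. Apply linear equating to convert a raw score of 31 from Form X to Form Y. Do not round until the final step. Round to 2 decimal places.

Linear equating: y = (SD_Y/SD_X)(x − M_X) + M_Y
y = (8.3/10.6)(31 − 39.5) + 46.2
y = 0.783019 × -8.5 + 46.2 = -6.6557 + 46.2 = 39.54

39.54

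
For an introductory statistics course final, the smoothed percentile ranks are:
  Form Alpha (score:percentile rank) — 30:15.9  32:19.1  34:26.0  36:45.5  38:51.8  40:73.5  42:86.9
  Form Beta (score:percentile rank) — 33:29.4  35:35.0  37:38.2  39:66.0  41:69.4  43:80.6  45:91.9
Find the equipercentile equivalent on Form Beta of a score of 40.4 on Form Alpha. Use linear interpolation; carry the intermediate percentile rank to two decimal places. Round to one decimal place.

42.2

PR of 40.4 on Form Alpha: 73.5 + (40.4 − 40)/(42 − 40) × (86.9 − 73.5) = 76.18
On Form Beta, PR 76.18 falls between score 41 (PR 69.4) and 43 (PR 80.6).
Interpolate: 41 + (76.18 − 69.4)/(80.6 − 69.4) × (43 − 41) = 42.2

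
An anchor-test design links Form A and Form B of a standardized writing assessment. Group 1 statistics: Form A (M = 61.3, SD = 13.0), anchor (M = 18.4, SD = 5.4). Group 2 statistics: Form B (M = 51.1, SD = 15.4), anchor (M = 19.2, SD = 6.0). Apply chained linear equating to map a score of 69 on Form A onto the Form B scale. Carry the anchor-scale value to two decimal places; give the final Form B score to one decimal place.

Form A → anchor (Group 1): v = (5.4/13.0)(69 − 61.3) + 18.4 = 21.60
anchor → Form B (Group 2): y = (15.4/6.0)(21.60 − 19.2) + 51.1 = 57.3

57.3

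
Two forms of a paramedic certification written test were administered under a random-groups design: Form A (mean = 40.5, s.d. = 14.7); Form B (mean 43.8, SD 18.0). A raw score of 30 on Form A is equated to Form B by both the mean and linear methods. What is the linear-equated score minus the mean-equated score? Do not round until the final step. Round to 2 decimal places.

Mean-equated: 30 + (43.8 − 40.5) = 33.30
Linear-equated: (18.0/14.7)(30 − 40.5) + 43.8 = 30.943
Difference = 30.943 − 33.30 = -2.36

-2.36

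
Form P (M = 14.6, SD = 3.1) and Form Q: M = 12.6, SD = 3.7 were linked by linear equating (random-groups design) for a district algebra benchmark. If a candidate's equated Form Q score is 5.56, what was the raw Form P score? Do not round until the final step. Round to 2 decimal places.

8.70

Invert y = (SD_Y/SD_X)(x − M_X) + M_Y:
x = (SD_X/SD_Y)(y − M_Y) + M_X = (3.1/3.7)(5.56 − 12.6) + 14.6
x = 0.837838 × -7.040 + 14.6 = 8.70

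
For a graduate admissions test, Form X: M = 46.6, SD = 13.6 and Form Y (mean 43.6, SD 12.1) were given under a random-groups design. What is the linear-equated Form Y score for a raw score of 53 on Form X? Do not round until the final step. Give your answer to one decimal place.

49.3

Linear equating: y = (SD_Y/SD_X)(x − M_X) + M_Y
y = (12.1/13.6)(53 − 46.6) + 43.6
y = 0.889706 × 6.4 + 43.6 = 5.6941 + 43.6 = 49.3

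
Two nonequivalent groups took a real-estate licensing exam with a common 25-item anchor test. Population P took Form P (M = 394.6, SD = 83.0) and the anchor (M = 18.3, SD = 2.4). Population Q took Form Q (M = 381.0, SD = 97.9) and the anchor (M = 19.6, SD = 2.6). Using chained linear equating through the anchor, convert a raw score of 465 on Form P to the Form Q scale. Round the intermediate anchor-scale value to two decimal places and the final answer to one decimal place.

Form P → anchor (Population P): v = (2.4/83.0)(465 − 394.6) + 18.3 = 20.34
anchor → Form Q (Population Q): y = (97.9/2.6)(20.34 − 19.6) + 381.0 = 408.9

408.9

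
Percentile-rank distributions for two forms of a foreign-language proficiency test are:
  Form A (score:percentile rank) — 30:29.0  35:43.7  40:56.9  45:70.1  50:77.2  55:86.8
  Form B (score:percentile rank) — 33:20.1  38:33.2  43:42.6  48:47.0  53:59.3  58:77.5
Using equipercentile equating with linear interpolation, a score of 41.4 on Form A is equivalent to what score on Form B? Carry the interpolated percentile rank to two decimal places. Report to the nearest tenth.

53.4

PR of 41.4 on Form A: 56.9 + (41.4 − 40)/(45 − 40) × (70.1 − 56.9) = 60.60
On Form B, PR 60.60 falls between score 53 (PR 59.3) and 58 (PR 77.5).
Interpolate: 53 + (60.60 − 59.3)/(77.5 − 59.3) × (58 − 53) = 53.4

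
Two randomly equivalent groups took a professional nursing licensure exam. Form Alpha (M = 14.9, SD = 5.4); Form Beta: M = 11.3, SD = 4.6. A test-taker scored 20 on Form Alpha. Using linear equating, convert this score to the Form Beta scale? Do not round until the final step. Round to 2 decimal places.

15.64

Linear equating: y = (SD_Y/SD_X)(x − M_X) + M_Y
y = (4.6/5.4)(20 − 14.9) + 11.3
y = 0.851852 × 5.1 + 11.3 = 4.3444 + 11.3 = 15.64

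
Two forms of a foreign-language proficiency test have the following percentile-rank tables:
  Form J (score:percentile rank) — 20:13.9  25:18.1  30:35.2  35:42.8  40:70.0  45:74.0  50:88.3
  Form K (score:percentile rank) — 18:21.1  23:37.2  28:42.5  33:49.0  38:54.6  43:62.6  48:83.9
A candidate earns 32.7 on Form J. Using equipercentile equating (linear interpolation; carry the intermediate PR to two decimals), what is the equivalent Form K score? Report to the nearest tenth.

25.0

PR of 32.7 on Form J: 35.2 + (32.7 − 30)/(35 − 30) × (42.8 − 35.2) = 39.30
On Form K, PR 39.30 falls between score 23 (PR 37.2) and 28 (PR 42.5).
Interpolate: 23 + (39.30 − 37.2)/(42.5 − 37.2) × (28 − 23) = 25.0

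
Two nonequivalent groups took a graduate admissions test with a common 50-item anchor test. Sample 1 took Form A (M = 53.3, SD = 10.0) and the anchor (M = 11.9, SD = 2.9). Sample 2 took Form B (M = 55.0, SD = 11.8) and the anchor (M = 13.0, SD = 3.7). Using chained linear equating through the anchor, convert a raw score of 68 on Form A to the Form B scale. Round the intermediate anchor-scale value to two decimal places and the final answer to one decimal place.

65.1

Form A → anchor (Sample 1): v = (2.9/10.0)(68 − 53.3) + 11.9 = 16.16
anchor → Form B (Sample 2): y = (11.8/3.7)(16.16 − 13.0) + 55.0 = 65.1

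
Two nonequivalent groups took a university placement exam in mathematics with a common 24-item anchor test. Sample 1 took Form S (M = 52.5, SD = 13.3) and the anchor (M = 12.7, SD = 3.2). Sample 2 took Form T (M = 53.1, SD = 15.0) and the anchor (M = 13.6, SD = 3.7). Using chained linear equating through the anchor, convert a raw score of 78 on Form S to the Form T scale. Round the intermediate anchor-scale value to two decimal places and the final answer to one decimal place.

74.3

Form S → anchor (Sample 1): v = (3.2/13.3)(78 − 52.5) + 12.7 = 18.84
anchor → Form T (Sample 2): y = (15.0/3.7)(18.84 − 13.6) + 53.1 = 74.3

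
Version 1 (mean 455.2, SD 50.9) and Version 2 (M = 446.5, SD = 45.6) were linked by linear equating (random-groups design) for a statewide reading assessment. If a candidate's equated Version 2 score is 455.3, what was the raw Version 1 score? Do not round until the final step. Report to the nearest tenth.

465.0

Invert y = (SD_Y/SD_X)(x − M_X) + M_Y:
x = (SD_X/SD_Y)(y − M_Y) + M_X = (50.9/45.6)(455.3 − 446.5) + 455.2
x = 1.116228 × 8.800 + 455.2 = 465.0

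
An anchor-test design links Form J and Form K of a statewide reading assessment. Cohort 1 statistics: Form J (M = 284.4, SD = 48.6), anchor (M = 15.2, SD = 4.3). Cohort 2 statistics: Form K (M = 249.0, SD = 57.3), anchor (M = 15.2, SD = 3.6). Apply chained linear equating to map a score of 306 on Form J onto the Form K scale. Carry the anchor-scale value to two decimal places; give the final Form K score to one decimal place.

279.4

Form J → anchor (Cohort 1): v = (4.3/48.6)(306 − 284.4) + 15.2 = 17.11
anchor → Form K (Cohort 2): y = (57.3/3.6)(17.11 − 15.2) + 249.0 = 279.4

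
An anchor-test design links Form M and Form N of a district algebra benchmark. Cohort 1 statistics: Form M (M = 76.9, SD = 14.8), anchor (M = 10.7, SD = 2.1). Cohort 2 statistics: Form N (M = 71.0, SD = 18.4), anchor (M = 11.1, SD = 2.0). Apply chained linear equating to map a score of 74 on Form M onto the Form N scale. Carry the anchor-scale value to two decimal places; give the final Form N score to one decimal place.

Form M → anchor (Cohort 1): v = (2.1/14.8)(74 − 76.9) + 10.7 = 10.29
anchor → Form N (Cohort 2): y = (18.4/2.0)(10.29 − 11.1) + 71.0 = 63.5

63.5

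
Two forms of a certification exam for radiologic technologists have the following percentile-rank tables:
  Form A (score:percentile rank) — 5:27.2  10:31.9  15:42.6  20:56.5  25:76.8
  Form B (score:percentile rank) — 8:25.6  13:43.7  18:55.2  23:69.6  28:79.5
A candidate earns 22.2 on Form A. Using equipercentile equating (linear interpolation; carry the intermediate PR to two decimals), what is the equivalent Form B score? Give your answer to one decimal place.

21.6

PR of 22.2 on Form A: 56.5 + (22.2 − 20)/(25 − 20) × (76.8 − 56.5) = 65.43
On Form B, PR 65.43 falls between score 18 (PR 55.2) and 23 (PR 69.6).
Interpolate: 18 + (65.43 − 55.2)/(69.6 − 55.2) × (23 − 18) = 21.6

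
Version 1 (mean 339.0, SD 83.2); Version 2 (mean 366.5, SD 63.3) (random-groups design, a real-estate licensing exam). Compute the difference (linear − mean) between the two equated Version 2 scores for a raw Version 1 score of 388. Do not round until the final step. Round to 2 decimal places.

Mean-equated: 388 + (366.5 − 339.0) = 415.50
Linear-equated: (63.3/83.2)(388 − 339.0) + 366.5 = 403.780
Difference = 403.780 − 415.50 = -11.72

-11.72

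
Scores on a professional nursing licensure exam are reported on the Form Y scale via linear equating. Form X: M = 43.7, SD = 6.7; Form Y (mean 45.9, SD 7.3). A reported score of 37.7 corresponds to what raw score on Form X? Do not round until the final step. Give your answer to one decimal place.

Invert y = (SD_Y/SD_X)(x − M_X) + M_Y:
x = (SD_X/SD_Y)(y − M_Y) + M_X = (6.7/7.3)(37.7 − 45.9) + 43.7
x = 0.917808 × -8.200 + 43.7 = 36.2

36.2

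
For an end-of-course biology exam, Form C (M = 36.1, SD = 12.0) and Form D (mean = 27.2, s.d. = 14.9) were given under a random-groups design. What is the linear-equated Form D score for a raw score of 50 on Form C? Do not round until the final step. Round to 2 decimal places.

Linear equating: y = (SD_Y/SD_X)(x − M_X) + M_Y
y = (14.9/12.0)(50 − 36.1) + 27.2
y = 1.241667 × 13.9 + 27.2 = 17.2592 + 27.2 = 44.46

44.46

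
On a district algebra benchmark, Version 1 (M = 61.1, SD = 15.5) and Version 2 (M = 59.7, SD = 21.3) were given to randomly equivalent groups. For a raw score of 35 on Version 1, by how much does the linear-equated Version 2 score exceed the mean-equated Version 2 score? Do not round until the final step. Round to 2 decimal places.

-9.77

Mean-equated: 35 + (59.7 − 61.1) = 33.60
Linear-equated: (21.3/15.5)(35 − 61.1) + 59.7 = 23.834
Difference = 23.834 − 33.60 = -9.77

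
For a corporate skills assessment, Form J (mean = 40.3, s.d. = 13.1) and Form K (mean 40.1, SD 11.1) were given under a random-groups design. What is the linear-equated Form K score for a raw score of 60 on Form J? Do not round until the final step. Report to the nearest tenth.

Linear equating: y = (SD_Y/SD_X)(x − M_X) + M_Y
y = (11.1/13.1)(60 − 40.3) + 40.1
y = 0.847328 × 19.7 + 40.1 = 16.6924 + 40.1 = 56.8

56.8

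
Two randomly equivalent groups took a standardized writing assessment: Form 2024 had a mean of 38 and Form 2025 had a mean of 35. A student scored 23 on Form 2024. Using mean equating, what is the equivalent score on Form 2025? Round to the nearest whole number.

20

Mean equating: y = x + (M_Y − M_X) = 23 + (35 − 38) = 20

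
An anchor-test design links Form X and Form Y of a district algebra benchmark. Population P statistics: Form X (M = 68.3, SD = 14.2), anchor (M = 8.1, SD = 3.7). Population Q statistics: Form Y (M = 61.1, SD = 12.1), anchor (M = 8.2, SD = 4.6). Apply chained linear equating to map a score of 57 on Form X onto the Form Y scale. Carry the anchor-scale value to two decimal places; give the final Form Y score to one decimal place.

53.1

Form X → anchor (Population P): v = (3.7/14.2)(57 − 68.3) + 8.1 = 5.16
anchor → Form Y (Population Q): y = (12.1/4.6)(5.16 − 8.2) + 61.1 = 53.1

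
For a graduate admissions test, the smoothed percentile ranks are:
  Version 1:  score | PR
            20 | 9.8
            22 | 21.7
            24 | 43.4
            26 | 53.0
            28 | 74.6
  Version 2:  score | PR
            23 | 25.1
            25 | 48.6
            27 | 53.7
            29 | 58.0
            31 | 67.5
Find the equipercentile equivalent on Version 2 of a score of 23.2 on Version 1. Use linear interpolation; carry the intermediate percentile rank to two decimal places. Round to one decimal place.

23.8

PR of 23.2 on Version 1: 21.7 + (23.2 − 22)/(24 − 22) × (43.4 − 21.7) = 34.72
On Version 2, PR 34.72 falls between score 23 (PR 25.1) and 25 (PR 48.6).
Interpolate: 23 + (34.72 − 25.1)/(48.6 − 25.1) × (25 − 23) = 23.8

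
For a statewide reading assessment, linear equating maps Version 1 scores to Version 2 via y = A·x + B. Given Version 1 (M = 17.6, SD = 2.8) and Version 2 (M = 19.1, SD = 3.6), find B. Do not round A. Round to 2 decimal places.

A = SD_Y / SD_X = 3.6 / 2.8 = 1.285714
B = M_Y − A·M_X = 19.1 − 1.285714 × 17.6 = -3.53

-3.53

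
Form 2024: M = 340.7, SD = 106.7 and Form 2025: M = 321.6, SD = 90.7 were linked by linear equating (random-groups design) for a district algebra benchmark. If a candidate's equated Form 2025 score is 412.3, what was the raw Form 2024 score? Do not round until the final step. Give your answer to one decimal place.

Invert y = (SD_Y/SD_X)(x − M_X) + M_Y:
x = (SD_X/SD_Y)(y − M_Y) + M_X = (106.7/90.7)(412.3 − 321.6) + 340.7
x = 1.176406 × 90.700 + 340.7 = 447.4

447.4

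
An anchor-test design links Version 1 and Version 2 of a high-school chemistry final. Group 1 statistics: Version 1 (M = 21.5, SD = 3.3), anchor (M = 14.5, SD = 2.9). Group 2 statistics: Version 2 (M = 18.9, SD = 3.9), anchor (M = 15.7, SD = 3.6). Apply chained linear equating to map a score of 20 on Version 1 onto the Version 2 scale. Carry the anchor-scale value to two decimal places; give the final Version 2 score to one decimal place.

16.2

Version 1 → anchor (Group 1): v = (2.9/3.3)(20 − 21.5) + 14.5 = 13.18
anchor → Version 2 (Group 2): y = (3.9/3.6)(13.18 − 15.7) + 18.9 = 16.2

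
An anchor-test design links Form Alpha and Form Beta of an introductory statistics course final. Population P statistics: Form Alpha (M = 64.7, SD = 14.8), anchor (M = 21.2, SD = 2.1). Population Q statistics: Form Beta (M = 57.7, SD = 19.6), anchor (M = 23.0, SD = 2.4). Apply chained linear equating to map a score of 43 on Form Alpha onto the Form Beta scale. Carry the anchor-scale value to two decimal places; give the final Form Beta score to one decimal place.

17.8

Form Alpha → anchor (Population P): v = (2.1/14.8)(43 − 64.7) + 21.2 = 18.12
anchor → Form Beta (Population Q): y = (19.6/2.4)(18.12 − 23.0) + 57.7 = 17.8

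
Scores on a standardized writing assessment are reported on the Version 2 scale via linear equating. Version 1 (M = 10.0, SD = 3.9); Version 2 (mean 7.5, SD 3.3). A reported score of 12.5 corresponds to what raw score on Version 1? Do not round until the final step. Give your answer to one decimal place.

Invert y = (SD_Y/SD_X)(x − M_X) + M_Y:
x = (SD_X/SD_Y)(y − M_Y) + M_X = (3.9/3.3)(12.5 − 7.5) + 10.0
x = 1.181818 × 5.000 + 10.0 = 15.9

15.9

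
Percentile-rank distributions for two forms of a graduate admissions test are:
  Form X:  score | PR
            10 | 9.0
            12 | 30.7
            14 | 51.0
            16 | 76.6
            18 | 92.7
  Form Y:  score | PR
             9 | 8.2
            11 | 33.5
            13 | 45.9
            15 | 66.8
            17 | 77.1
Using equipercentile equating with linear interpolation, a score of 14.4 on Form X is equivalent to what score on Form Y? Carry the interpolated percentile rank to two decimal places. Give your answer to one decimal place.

PR of 14.4 on Form X: 51.0 + (14.4 − 14)/(16 − 14) × (76.6 − 51.0) = 56.12
On Form Y, PR 56.12 falls between score 13 (PR 45.9) and 15 (PR 66.8).
Interpolate: 13 + (56.12 − 45.9)/(66.8 − 45.9) × (15 − 13) = 14.0

14.0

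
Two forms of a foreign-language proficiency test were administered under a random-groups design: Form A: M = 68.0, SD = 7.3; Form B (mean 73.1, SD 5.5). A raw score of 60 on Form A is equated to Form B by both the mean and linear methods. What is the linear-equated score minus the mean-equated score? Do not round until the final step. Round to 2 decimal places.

1.97

Mean-equated: 60 + (73.1 − 68.0) = 65.10
Linear-equated: (5.5/7.3)(60 − 68.0) + 73.1 = 67.073
Difference = 67.073 − 65.10 = 1.97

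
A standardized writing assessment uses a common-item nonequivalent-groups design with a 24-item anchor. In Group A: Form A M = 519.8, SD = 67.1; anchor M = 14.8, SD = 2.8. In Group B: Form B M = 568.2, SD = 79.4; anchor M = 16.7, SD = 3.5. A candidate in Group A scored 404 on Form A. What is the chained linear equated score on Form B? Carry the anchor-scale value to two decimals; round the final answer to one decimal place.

415.5

Form A → anchor (Group A): v = (2.8/67.1)(404 − 519.8) + 14.8 = 9.97
anchor → Form B (Group B): y = (79.4/3.5)(9.97 − 16.7) + 568.2 = 415.5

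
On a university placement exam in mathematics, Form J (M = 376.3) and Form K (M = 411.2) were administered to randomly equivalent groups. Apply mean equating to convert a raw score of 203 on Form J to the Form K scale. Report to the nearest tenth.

Mean equating: y = x + (M_Y − M_X) = 203 + (411.2 − 376.3) = 237.9

237.9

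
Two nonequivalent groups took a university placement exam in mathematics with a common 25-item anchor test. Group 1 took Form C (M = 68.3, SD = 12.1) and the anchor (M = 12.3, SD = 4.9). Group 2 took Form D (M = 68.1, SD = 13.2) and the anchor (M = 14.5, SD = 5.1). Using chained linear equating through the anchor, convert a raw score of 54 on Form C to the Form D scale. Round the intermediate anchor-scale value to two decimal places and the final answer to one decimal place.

47.4

Form C → anchor (Group 1): v = (4.9/12.1)(54 − 68.3) + 12.3 = 6.51
anchor → Form D (Group 2): y = (13.2/5.1)(6.51 − 14.5) + 68.1 = 47.4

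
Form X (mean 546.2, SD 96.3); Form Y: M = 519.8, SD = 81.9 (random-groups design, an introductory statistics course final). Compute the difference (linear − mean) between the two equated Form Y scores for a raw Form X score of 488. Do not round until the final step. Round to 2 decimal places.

Mean-equated: 488 + (519.8 − 546.2) = 461.60
Linear-equated: (81.9/96.3)(488 − 546.2) + 519.8 = 470.303
Difference = 470.303 − 461.60 = 8.70

8.70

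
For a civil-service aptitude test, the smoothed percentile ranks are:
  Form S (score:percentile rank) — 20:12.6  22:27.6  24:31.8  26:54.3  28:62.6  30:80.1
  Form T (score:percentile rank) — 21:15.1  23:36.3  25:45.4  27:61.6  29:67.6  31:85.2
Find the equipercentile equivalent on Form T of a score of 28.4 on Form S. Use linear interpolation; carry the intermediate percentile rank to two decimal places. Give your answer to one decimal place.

28.5

PR of 28.4 on Form S: 62.6 + (28.4 − 28)/(30 − 28) × (80.1 − 62.6) = 66.10
On Form T, PR 66.10 falls between score 27 (PR 61.6) and 29 (PR 67.6).
Interpolate: 27 + (66.10 − 61.6)/(67.6 − 61.6) × (29 − 27) = 28.5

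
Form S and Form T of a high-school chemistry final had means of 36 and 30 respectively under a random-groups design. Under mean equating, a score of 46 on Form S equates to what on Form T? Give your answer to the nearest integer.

40

Mean equating: y = x + (M_Y − M_X) = 46 + (30 − 36) = 40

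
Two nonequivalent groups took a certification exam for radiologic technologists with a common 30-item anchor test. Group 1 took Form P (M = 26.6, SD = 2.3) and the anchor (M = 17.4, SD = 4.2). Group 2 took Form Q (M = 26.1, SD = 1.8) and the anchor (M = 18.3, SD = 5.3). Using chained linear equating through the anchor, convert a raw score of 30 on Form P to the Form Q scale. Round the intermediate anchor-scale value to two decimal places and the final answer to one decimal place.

27.9

Form P → anchor (Group 1): v = (4.2/2.3)(30 − 26.6) + 17.4 = 23.61
anchor → Form Q (Group 2): y = (1.8/5.3)(23.61 − 18.3) + 26.1 = 27.9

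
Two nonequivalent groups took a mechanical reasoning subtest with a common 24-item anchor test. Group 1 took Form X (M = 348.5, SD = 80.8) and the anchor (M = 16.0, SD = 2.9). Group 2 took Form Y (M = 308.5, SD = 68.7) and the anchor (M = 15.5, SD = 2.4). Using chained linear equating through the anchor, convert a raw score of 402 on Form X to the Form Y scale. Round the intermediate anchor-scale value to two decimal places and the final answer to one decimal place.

377.8

Form X → anchor (Group 1): v = (2.9/80.8)(402 − 348.5) + 16.0 = 17.92
anchor → Form Y (Group 2): y = (68.7/2.4)(17.92 − 15.5) + 308.5 = 377.8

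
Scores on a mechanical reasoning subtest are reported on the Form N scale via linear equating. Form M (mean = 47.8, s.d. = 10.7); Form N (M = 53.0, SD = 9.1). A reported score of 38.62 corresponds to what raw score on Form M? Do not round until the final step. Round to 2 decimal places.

30.89

Invert y = (SD_Y/SD_X)(x − M_X) + M_Y:
x = (SD_X/SD_Y)(y − M_Y) + M_X = (10.7/9.1)(38.62 − 53.0) + 47.8
x = 1.175824 × -14.380 + 47.8 = 30.89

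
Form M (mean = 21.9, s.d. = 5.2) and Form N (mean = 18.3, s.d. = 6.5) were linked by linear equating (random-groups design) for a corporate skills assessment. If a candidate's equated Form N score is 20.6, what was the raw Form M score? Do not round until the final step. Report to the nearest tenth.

Invert y = (SD_Y/SD_X)(x − M_X) + M_Y:
x = (SD_X/SD_Y)(y − M_Y) + M_X = (5.2/6.5)(20.6 − 18.3) + 21.9
x = 0.800000 × 2.300 + 21.9 = 23.7

23.7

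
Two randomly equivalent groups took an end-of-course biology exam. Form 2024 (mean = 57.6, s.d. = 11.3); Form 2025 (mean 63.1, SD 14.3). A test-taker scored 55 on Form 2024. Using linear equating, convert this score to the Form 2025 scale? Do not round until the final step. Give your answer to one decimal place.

59.8

Linear equating: y = (SD_Y/SD_X)(x − M_X) + M_Y
y = (14.3/11.3)(55 − 57.6) + 63.1
y = 1.265487 × -2.6 + 63.1 = -3.2903 + 63.1 = 59.8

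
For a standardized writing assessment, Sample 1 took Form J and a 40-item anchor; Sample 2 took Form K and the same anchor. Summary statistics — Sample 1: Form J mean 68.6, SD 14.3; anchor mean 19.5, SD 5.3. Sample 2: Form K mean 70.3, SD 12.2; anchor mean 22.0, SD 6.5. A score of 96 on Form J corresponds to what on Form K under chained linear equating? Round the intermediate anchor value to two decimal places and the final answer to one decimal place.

Form J → anchor (Sample 1): v = (5.3/14.3)(96 − 68.6) + 19.5 = 29.66
anchor → Form K (Sample 2): y = (12.2/6.5)(29.66 − 22.0) + 70.3 = 84.7

84.7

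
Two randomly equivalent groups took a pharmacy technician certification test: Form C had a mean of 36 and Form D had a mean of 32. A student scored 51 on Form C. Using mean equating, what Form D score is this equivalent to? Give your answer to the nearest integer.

47

Mean equating: y = x + (M_Y − M_X) = 51 + (32 − 36) = 47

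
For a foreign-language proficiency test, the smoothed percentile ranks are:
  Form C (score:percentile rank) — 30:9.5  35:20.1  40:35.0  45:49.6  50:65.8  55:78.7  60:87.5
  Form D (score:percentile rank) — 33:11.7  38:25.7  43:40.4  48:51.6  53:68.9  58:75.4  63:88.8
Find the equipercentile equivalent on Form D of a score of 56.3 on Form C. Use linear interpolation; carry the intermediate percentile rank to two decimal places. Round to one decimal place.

PR of 56.3 on Form C: 78.7 + (56.3 − 55)/(60 − 55) × (87.5 − 78.7) = 80.99
On Form D, PR 80.99 falls between score 58 (PR 75.4) and 63 (PR 88.8).
Interpolate: 58 + (80.99 − 75.4)/(88.8 − 75.4) × (63 − 58) = 60.1

60.1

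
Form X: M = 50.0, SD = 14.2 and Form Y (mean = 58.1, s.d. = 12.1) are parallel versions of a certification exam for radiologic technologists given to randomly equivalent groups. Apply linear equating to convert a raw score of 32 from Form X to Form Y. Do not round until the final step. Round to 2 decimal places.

42.76

Linear equating: y = (SD_Y/SD_X)(x − M_X) + M_Y
y = (12.1/14.2)(32 − 50.0) + 58.1
y = 0.852113 × -18.0 + 58.1 = -15.3380 + 58.1 = 42.76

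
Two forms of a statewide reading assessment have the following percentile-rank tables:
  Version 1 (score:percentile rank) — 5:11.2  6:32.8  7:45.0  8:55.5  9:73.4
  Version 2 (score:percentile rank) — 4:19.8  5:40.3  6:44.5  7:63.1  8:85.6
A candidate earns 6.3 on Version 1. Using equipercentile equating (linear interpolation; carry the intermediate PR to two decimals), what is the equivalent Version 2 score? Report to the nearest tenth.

4.8

PR of 6.3 on Version 1: 32.8 + (6.3 − 6)/(7 − 6) × (45.0 − 32.8) = 36.46
On Version 2, PR 36.46 falls between score 4 (PR 19.8) and 5 (PR 40.3).
Interpolate: 4 + (36.46 − 19.8)/(40.3 − 19.8) × (5 − 4) = 4.8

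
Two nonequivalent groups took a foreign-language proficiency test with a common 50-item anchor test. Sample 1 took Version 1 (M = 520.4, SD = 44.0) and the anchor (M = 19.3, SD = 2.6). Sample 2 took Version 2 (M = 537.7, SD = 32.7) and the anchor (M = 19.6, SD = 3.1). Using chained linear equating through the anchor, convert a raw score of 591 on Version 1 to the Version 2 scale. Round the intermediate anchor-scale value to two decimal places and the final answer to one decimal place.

578.5

Version 1 → anchor (Sample 1): v = (2.6/44.0)(591 − 520.4) + 19.3 = 23.47
anchor → Version 2 (Sample 2): y = (32.7/3.1)(23.47 − 19.6) + 537.7 = 578.5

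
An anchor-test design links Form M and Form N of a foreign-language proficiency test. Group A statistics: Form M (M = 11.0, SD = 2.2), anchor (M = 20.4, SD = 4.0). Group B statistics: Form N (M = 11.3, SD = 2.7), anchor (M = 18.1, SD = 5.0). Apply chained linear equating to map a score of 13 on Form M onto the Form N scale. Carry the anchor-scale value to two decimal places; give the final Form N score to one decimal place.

Form M → anchor (Group A): v = (4.0/2.2)(13 − 11.0) + 20.4 = 24.04
anchor → Form N (Group B): y = (2.7/5.0)(24.04 − 18.1) + 11.3 = 14.5

14.5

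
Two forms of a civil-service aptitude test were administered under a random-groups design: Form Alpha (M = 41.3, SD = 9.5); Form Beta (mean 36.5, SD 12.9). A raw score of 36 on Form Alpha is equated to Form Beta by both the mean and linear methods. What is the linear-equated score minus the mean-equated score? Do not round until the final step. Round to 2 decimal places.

-1.90

Mean-equated: 36 + (36.5 − 41.3) = 31.20
Linear-equated: (12.9/9.5)(36 − 41.3) + 36.5 = 29.303
Difference = 29.303 − 31.20 = -1.90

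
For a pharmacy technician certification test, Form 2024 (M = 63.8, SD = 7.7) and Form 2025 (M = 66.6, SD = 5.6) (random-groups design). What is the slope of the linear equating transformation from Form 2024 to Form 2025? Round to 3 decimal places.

0.727

A = SD_Y / SD_X = 5.6 / 7.7 = 0.727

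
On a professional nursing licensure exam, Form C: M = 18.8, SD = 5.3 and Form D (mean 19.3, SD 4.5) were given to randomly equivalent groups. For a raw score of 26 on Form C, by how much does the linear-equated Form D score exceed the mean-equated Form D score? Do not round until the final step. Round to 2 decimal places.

-1.09

Mean-equated: 26 + (19.3 − 18.8) = 26.50
Linear-equated: (4.5/5.3)(26 − 18.8) + 19.3 = 25.413
Difference = 25.413 − 26.50 = -1.09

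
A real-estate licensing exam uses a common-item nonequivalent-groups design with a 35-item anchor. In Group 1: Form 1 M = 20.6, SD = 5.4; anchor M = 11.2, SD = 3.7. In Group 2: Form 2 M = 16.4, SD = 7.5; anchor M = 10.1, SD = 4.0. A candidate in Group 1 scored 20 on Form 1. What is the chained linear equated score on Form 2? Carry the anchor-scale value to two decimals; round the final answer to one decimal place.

17.7

Form 1 → anchor (Group 1): v = (3.7/5.4)(20 − 20.6) + 11.2 = 10.79
anchor → Form 2 (Group 2): y = (7.5/4.0)(10.79 − 10.1) + 16.4 = 17.7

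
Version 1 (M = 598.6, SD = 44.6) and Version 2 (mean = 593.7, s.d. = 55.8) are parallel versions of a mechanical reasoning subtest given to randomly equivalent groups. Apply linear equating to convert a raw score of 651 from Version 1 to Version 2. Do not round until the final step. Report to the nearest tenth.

659.3

Linear equating: y = (SD_Y/SD_X)(x − M_X) + M_Y
y = (55.8/44.6)(651 − 598.6) + 593.7
y = 1.251121 × 52.4 + 593.7 = 65.5587 + 593.7 = 659.3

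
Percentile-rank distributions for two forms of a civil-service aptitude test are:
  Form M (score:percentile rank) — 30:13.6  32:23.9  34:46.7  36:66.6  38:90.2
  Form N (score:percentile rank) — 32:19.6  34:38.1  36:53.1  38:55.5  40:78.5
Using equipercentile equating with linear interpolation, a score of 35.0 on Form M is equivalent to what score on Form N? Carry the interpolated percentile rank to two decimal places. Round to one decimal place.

38.1

PR of 35.0 on Form M: 46.7 + (35.0 − 34)/(36 − 34) × (66.6 − 46.7) = 56.65
On Form N, PR 56.65 falls between score 38 (PR 55.5) and 40 (PR 78.5).
Interpolate: 38 + (56.65 − 55.5)/(78.5 − 55.5) × (40 − 38) = 38.1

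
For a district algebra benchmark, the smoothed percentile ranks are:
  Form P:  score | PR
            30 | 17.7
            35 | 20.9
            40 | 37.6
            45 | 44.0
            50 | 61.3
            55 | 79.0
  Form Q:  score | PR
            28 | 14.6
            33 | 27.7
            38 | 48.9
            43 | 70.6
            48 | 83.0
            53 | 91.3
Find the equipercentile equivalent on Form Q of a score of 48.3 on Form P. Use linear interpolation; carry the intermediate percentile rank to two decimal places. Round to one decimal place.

39.5

PR of 48.3 on Form P: 44.0 + (48.3 − 45)/(50 − 45) × (61.3 − 44.0) = 55.42
On Form Q, PR 55.42 falls between score 38 (PR 48.9) and 43 (PR 70.6).
Interpolate: 38 + (55.42 − 48.9)/(70.6 − 48.9) × (43 − 38) = 39.5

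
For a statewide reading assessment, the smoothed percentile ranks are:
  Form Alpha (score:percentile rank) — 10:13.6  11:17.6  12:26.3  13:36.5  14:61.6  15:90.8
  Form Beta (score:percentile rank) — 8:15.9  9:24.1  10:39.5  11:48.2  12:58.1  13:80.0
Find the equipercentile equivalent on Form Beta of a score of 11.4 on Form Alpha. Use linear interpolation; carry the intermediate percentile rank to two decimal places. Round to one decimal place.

8.6

PR of 11.4 on Form Alpha: 17.6 + (11.4 − 11)/(12 − 11) × (26.3 − 17.6) = 21.08
On Form Beta, PR 21.08 falls between score 8 (PR 15.9) and 9 (PR 24.1).
Interpolate: 8 + (21.08 − 15.9)/(24.1 − 15.9) × (9 − 8) = 8.6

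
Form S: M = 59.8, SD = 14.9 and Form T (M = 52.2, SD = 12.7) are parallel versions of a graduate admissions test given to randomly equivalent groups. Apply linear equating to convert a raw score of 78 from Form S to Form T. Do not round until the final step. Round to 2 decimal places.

Linear equating: y = (SD_Y/SD_X)(x − M_X) + M_Y
y = (12.7/14.9)(78 − 59.8) + 52.2
y = 0.852349 × 18.2 + 52.2 = 15.5128 + 52.2 = 67.71

67.71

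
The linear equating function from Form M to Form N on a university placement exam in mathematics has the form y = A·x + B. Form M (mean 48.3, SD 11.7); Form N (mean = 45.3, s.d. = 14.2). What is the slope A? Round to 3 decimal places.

1.214

A = SD_Y / SD_X = 14.2 / 11.7 = 1.214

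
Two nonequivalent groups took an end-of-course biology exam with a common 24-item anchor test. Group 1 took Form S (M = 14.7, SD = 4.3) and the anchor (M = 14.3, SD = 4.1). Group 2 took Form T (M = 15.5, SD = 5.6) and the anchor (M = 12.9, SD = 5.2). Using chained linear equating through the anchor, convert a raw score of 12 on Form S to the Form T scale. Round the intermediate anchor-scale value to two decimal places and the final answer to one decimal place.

14.2

Form S → anchor (Group 1): v = (4.1/4.3)(12 − 14.7) + 14.3 = 11.73
anchor → Form T (Group 2): y = (5.6/5.2)(11.73 − 12.9) + 15.5 = 14.2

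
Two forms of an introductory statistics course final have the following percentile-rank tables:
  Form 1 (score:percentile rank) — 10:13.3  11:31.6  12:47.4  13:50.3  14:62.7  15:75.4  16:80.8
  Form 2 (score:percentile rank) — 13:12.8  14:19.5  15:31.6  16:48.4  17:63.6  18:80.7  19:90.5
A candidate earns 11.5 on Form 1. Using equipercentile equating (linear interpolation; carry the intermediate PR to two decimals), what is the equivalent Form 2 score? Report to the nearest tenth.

PR of 11.5 on Form 1: 31.6 + (11.5 − 11)/(12 − 11) × (47.4 − 31.6) = 39.50
On Form 2, PR 39.50 falls between score 15 (PR 31.6) and 16 (PR 48.4).
Interpolate: 15 + (39.50 − 31.6)/(48.4 − 31.6) × (16 − 15) = 15.5

15.5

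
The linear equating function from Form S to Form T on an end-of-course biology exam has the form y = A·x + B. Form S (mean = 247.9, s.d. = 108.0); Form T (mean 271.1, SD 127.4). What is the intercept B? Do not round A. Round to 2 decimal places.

-21.33

A = SD_Y / SD_X = 127.4 / 108.0 = 1.179630
B = M_Y − A·M_X = 271.1 − 1.179630 × 247.9 = -21.33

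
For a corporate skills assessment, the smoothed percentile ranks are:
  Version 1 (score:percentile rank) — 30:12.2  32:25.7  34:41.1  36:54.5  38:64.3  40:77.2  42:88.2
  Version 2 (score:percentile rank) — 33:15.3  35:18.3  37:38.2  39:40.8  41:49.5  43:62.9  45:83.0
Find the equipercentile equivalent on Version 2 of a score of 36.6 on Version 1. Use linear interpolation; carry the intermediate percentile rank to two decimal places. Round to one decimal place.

42.2

PR of 36.6 on Version 1: 54.5 + (36.6 − 36)/(38 − 36) × (64.3 − 54.5) = 57.44
On Version 2, PR 57.44 falls between score 41 (PR 49.5) and 43 (PR 62.9).
Interpolate: 41 + (57.44 − 49.5)/(62.9 − 49.5) × (43 − 41) = 42.2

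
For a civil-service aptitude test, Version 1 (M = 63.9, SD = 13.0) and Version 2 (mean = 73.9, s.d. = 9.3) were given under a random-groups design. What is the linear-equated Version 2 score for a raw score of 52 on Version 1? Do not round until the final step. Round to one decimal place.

Linear equating: y = (SD_Y/SD_X)(x − M_X) + M_Y
y = (9.3/13.0)(52 − 63.9) + 73.9
y = 0.715385 × -11.9 + 73.9 = -8.5131 + 73.9 = 65.4

65.4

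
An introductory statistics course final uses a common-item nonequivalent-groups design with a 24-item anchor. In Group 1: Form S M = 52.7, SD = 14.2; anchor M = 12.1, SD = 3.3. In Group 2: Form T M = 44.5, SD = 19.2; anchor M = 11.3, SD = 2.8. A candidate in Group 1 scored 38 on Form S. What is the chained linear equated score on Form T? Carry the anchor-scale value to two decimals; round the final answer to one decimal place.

Form S → anchor (Group 1): v = (3.3/14.2)(38 − 52.7) + 12.1 = 8.68
anchor → Form T (Group 2): y = (19.2/2.8)(8.68 − 11.3) + 44.5 = 26.5

26.5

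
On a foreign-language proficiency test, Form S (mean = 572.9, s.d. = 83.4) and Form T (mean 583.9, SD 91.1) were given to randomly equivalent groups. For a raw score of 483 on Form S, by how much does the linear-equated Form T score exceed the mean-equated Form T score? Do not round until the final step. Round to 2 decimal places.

-8.30

Mean-equated: 483 + (583.9 − 572.9) = 494.00
Linear-equated: (91.1/83.4)(483 − 572.9) + 583.9 = 485.700
Difference = 485.700 − 494.00 = -8.30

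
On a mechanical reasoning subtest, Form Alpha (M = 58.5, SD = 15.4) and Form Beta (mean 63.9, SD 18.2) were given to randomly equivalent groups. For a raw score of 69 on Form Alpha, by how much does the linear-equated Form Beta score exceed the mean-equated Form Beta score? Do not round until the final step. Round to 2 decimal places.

1.91

Mean-equated: 69 + (63.9 − 58.5) = 74.40
Linear-equated: (18.2/15.4)(69 − 58.5) + 63.9 = 76.309
Difference = 76.309 − 74.40 = 1.91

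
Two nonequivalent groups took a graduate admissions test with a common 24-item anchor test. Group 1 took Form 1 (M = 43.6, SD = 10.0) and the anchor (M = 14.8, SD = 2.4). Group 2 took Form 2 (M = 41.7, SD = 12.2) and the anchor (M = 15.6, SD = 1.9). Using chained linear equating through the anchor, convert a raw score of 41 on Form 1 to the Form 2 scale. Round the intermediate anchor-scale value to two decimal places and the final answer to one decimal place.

32.6

Form 1 → anchor (Group 1): v = (2.4/10.0)(41 − 43.6) + 14.8 = 14.18
anchor → Form 2 (Group 2): y = (12.2/1.9)(14.18 − 15.6) + 41.7 = 32.6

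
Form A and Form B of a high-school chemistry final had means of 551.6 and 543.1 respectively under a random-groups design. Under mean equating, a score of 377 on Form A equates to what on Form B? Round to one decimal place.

368.5

Mean equating: y = x + (M_Y − M_X) = 377 + (543.1 − 551.6) = 368.5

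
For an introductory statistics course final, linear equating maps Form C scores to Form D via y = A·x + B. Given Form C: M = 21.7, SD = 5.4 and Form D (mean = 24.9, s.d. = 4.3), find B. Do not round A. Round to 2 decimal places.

7.62

A = SD_Y / SD_X = 4.3 / 5.4 = 0.796296
B = M_Y − A·M_X = 24.9 − 0.796296 × 21.7 = 7.62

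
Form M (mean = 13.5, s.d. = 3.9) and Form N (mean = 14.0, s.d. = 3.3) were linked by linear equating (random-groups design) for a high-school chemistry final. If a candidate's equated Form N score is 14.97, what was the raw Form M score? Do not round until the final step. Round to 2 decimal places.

Invert y = (SD_Y/SD_X)(x − M_X) + M_Y:
x = (SD_X/SD_Y)(y − M_Y) + M_X = (3.9/3.3)(14.97 − 14.0) + 13.5
x = 1.181818 × 0.970 + 13.5 = 14.65

14.65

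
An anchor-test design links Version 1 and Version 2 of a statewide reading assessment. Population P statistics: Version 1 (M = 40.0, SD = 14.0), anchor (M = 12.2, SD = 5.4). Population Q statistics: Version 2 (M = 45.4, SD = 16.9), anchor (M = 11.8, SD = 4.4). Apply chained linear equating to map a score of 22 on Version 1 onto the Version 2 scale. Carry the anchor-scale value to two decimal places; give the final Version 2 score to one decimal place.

Version 1 → anchor (Population P): v = (5.4/14.0)(22 − 40.0) + 12.2 = 5.26
anchor → Version 2 (Population Q): y = (16.9/4.4)(5.26 − 11.8) + 45.4 = 20.3

20.3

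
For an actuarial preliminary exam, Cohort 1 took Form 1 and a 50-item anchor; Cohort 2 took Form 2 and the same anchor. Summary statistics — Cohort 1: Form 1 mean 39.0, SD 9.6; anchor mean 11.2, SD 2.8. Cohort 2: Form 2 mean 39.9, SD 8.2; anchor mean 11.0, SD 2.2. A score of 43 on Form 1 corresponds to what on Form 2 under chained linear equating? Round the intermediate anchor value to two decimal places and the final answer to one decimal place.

45.0

Form 1 → anchor (Cohort 1): v = (2.8/9.6)(43 − 39.0) + 11.2 = 12.37
anchor → Form 2 (Cohort 2): y = (8.2/2.2)(12.37 − 11.0) + 39.9 = 45.0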